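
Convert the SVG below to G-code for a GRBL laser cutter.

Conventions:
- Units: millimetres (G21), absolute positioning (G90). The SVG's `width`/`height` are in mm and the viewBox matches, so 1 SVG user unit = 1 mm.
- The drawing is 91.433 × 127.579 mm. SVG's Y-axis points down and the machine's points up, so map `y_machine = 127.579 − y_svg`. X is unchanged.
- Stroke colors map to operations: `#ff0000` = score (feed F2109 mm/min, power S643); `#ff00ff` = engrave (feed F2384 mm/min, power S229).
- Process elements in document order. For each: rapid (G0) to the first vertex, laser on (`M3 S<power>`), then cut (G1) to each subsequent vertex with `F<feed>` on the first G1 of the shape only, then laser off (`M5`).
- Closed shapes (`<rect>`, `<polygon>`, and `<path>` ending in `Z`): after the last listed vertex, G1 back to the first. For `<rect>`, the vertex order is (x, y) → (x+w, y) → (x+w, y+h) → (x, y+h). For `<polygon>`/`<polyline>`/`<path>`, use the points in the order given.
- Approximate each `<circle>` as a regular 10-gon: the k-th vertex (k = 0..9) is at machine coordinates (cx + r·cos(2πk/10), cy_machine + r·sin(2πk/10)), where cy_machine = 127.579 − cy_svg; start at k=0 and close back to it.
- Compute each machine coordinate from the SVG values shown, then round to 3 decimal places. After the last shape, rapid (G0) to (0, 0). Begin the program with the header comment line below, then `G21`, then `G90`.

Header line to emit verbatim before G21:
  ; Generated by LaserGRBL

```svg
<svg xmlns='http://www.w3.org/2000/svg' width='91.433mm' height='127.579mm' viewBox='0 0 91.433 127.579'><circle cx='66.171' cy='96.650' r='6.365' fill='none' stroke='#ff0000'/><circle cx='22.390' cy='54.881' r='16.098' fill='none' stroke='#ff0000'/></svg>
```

; Generated by LaserGRBL
G21
G90
G0 X72.536 Y30.929
M3 S643
G1 X71.320 Y34.670 F2109
G1 X68.138 Y36.982
G1 X64.204 Y36.982
G1 X61.022 Y34.670
G1 X59.806 Y30.929
G1 X61.022 Y27.188
G1 X64.204 Y24.876
G1 X68.138 Y24.876
G1 X71.320 Y27.188
G1 X72.536 Y30.929
M5
G0 X38.488 Y72.698
M3 S643
G1 X35.414 Y82.160 F2109
G1 X27.365 Y88.008
G1 X17.415 Y88.008
G1 X9.366 Y82.160
G1 X6.292 Y72.698
G1 X9.366 Y63.236
G1 X17.415 Y57.388
G1 X27.365 Y57.388
G1 X35.414 Y63.236
G1 X38.488 Y72.698
M5
G0 X0.000 Y0.000

viewBox `0 0 91.433 127.579` with mm width/height → 1 unit = 1 mm. Flip: y_m = 127.579 − y_svg.

**Shape 1** — `<circle>` circle, stroke `#ff0000` → score (S643, F2109). Machine vertices: (72.536,30.929) → (71.320,34.670) → (68.138,36.982) → (64.204,36.982) → (61.022,34.670) → (59.806,30.929) → (61.022,27.188) → (64.204,24.876) → (68.138,24.876) → (71.320,27.188) → (72.536,30.929). Closed: final G1 returns to the first vertex.

**Shape 2** — `<circle>` circle, stroke `#ff0000` → score (S643, F2109). Machine vertices: (38.488,72.698) → (35.414,82.160) → (27.365,88.008) → (17.415,88.008) → (9.366,82.160) → (6.292,72.698) → (9.366,63.236) → (17.415,57.388) → (27.365,57.388) → (35.414,63.236) → (38.488,72.698). Closed: final G1 returns to the first vertex.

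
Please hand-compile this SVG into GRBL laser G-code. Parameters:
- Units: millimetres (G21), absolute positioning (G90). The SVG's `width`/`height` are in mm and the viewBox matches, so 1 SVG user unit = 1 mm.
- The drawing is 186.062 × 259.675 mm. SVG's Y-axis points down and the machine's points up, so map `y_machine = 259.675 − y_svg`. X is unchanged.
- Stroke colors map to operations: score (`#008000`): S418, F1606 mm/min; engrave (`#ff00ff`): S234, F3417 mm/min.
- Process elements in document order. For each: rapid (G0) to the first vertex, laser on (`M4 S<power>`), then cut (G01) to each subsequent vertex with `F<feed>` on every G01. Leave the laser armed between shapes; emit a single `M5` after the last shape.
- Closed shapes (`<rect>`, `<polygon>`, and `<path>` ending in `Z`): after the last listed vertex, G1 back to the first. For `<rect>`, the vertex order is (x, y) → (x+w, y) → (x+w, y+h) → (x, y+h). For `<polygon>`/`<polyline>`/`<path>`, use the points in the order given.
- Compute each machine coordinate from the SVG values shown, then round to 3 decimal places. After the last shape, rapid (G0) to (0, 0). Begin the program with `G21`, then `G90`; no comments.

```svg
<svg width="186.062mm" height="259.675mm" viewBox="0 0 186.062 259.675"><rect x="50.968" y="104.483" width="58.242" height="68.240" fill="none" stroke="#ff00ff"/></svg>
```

Since the viewBox matches the mm dimensions, user units are millimetres directly. The only transform is the Y-flip y_m = 259.675 − y_svg.

Shape 1 is a rectangle drawn with `<rect>`. Its stroke #ff00ff means engrave at S234, F3417. After flipping Y the toolpath is (50.968,155.192) → (109.210,155.192) → (109.210,86.952) → (50.968,86.952) → (50.968,155.192), returning to the start.

G21
G90
G0 X50.968 Y155.192
M4 S234
G01 X109.210 Y155.192 F3417
G01 X109.210 Y86.952 F3417
G01 X50.968 Y86.952 F3417
G01 X50.968 Y155.192 F3417
M5
G0 X0.000 Y0.000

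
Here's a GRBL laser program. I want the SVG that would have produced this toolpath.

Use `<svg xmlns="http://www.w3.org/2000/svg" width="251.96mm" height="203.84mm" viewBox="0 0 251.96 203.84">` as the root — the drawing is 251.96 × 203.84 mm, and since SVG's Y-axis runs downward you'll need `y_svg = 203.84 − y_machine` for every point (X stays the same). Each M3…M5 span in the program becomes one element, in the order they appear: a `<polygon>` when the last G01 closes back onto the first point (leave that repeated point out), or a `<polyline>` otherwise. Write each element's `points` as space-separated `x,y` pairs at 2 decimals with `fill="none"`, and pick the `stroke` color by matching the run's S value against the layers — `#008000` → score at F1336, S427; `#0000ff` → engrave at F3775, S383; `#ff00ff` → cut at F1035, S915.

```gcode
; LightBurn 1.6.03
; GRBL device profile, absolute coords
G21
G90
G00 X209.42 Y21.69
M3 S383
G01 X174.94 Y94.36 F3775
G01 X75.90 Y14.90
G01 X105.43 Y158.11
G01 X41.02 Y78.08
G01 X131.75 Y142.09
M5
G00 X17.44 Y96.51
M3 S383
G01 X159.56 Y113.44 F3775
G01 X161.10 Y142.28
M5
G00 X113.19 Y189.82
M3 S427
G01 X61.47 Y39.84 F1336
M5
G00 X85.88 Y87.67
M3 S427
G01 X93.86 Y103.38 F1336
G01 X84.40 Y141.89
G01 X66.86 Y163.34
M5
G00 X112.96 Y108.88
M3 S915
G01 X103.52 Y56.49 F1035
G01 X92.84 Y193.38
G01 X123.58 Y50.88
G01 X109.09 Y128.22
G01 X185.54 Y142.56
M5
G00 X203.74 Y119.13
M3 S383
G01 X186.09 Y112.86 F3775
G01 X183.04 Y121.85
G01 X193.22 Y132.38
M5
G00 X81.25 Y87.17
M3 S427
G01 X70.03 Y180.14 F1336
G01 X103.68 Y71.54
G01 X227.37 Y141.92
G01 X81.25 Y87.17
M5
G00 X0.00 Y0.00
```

y_svg = 203.84 − y_m.

[1] S383→`#0000ff` (engrave); open run; points: 209.42,182.15 174.94,109.48 75.90,188.94 105.43,45.73 41.02,125.76 131.75,61.75

[2] S383→`#0000ff` (engrave); open run; points: 17.44,107.33 159.56,90.40 161.10,61.56

[3] S427→`#008000` (score); open run; points: 113.19,14.02 61.47,164.00

[4] S427→`#008000` (score); open run; points: 85.88,116.17 93.86,100.46 84.40,61.95 66.86,40.50

[5] S915→`#ff00ff` (cut); open run; points: 112.96,94.96 103.52,147.35 92.84,10.46 123.58,152.96 109.09,75.62 185.54,61.28

[6] S383→`#0000ff` (engrave); open run; points: 203.74,84.71 186.09,90.98 183.04,81.99 193.22,71.46

[7] S427→`#008000` (score); closed run; points: 81.25,116.67 70.03,23.70 103.68,132.30 227.37,61.92

<svg xmlns="http://www.w3.org/2000/svg" width="251.96mm" height="203.84mm" viewBox="0 0 251.96 203.84">
  <polyline points="209.42,182.15 174.94,109.48 75.90,188.94 105.43,45.73 41.02,125.76 131.75,61.75" fill="none" stroke="#0000ff"/>
  <polyline points="17.44,107.33 159.56,90.40 161.10,61.56" fill="none" stroke="#0000ff"/>
  <polyline points="113.19,14.02 61.47,164.00" fill="none" stroke="#008000"/>
  <polyline points="85.88,116.17 93.86,100.46 84.40,61.95 66.86,40.50" fill="none" stroke="#008000"/>
  <polyline points="112.96,94.96 103.52,147.35 92.84,10.46 123.58,152.96 109.09,75.62 185.54,61.28" fill="none" stroke="#ff00ff"/>
  <polyline points="203.74,84.71 186.09,90.98 183.04,81.99 193.22,71.46" fill="none" stroke="#0000ff"/>
  <polygon points="81.25,116.67 70.03,23.70 103.68,132.30 227.37,61.92" fill="none" stroke="#008000"/>
</svg>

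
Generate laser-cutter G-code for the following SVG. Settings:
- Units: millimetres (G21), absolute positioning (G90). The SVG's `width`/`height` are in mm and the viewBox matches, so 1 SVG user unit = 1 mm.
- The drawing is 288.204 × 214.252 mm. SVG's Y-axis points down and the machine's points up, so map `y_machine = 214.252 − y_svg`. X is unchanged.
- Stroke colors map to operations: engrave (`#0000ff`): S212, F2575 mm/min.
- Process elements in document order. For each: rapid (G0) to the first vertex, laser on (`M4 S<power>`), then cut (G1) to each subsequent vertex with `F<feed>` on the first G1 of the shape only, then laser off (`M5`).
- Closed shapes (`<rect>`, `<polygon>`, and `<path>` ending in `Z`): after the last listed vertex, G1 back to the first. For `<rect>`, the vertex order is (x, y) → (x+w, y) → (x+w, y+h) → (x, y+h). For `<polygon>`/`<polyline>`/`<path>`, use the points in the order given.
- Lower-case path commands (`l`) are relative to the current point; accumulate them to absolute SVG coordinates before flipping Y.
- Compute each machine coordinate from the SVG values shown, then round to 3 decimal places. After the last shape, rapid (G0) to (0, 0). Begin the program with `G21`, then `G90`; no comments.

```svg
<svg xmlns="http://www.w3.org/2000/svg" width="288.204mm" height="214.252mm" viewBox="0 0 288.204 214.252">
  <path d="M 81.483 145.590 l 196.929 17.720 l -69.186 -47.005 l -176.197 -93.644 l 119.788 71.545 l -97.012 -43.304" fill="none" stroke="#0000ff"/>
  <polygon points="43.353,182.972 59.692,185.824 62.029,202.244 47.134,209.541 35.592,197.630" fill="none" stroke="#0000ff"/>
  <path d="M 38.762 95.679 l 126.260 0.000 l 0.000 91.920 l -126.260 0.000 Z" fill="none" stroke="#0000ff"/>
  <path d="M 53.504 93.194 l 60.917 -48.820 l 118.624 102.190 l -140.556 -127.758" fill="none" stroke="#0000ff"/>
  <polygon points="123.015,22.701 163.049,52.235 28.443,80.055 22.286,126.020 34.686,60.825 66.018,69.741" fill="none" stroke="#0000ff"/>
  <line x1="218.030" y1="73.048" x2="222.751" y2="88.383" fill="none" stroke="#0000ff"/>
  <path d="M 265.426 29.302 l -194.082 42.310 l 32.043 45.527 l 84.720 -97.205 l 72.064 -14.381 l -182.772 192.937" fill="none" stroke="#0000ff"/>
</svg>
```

viewBox `0 0 288.204 214.252` with mm width/height → 1 unit = 1 mm. Flip: y_m = 214.252 − y_svg.

**Shape 1** — `<path>` open polyline, stroke `#0000ff` → engrave (S212, F2575). Machine vertices: (81.483,68.662) → (278.412,50.942) → (209.226,97.947) → (33.029,191.591) → (152.817,120.046) → (55.805,163.350). Open path.

**Shape 2** — `<polygon>` regular polygon, stroke `#0000ff` → engrave (S212, F2575). Machine vertices: (43.353,31.280) → (59.692,28.428) → (62.029,12.008) → (47.134,4.711) → (35.592,16.622) → (43.353,31.280). Closed: final G1 returns to the first vertex.

**Shape 3** — `<path>` rectangle, stroke `#0000ff` → engrave (S212, F2575). Machine vertices: (38.762,118.573) → (165.022,118.573) → (165.022,26.653) → (38.762,26.653) → (38.762,118.573). Closed: final G1 returns to the first vertex.

**Shape 4** — `<path>` open polyline, stroke `#0000ff` → engrave (S212, F2575). Machine vertices: (53.504,121.058) → (114.421,169.878) → (233.045,67.688) → (92.489,195.446). Open path.

**Shape 5** — `<polygon>` closed polygon, stroke `#0000ff` → engrave (S212, F2575). Machine vertices: (123.015,191.551) → (163.049,162.017) → (28.443,134.197) → (22.286,88.232) → (34.686,153.427) → (66.018,144.511) → (123.015,191.551). Closed: final G1 returns to the first vertex.

**Shape 6** — `<line>` line segment, stroke `#0000ff` → engrave (S212, F2575). Machine vertices: (218.030,141.204) → (222.751,125.869). Open path.

**Shape 7** — `<path>` open polyline, stroke `#0000ff` → engrave (S212, F2575). Machine vertices: (265.426,184.950) → (71.344,142.640) → (103.387,97.113) → (188.107,194.318) → (260.171,208.699) → (77.399,15.762). Open path.

G21
G90
G0 X81.483 Y68.662
M4 S212
G1 X278.412 Y50.942 F2575
G1 X209.226 Y97.947
G1 X33.029 Y191.591
G1 X152.817 Y120.046
G1 X55.805 Y163.350
M5
G0 X43.353 Y31.280
M4 S212
G1 X59.692 Y28.428 F2575
G1 X62.029 Y12.008
G1 X47.134 Y4.711
G1 X35.592 Y16.622
G1 X43.353 Y31.280
M5
G0 X38.762 Y118.573
M4 S212
G1 X165.022 Y118.573 F2575
G1 X165.022 Y26.653
G1 X38.762 Y26.653
G1 X38.762 Y118.573
M5
G0 X53.504 Y121.058
M4 S212
G1 X114.421 Y169.878 F2575
G1 X233.045 Y67.688
G1 X92.489 Y195.446
M5
G0 X123.015 Y191.551
M4 S212
G1 X163.049 Y162.017 F2575
G1 X28.443 Y134.197
G1 X22.286 Y88.232
G1 X34.686 Y153.427
G1 X66.018 Y144.511
G1 X123.015 Y191.551
M5
G0 X218.030 Y141.204
M4 S212
G1 X222.751 Y125.869 F2575
M5
G0 X265.426 Y184.950
M4 S212
G1 X71.344 Y142.640 F2575
G1 X103.387 Y97.113
G1 X188.107 Y194.318
G1 X260.171 Y208.699
G1 X77.399 Y15.762
M5
G0 X0.000 Y0.000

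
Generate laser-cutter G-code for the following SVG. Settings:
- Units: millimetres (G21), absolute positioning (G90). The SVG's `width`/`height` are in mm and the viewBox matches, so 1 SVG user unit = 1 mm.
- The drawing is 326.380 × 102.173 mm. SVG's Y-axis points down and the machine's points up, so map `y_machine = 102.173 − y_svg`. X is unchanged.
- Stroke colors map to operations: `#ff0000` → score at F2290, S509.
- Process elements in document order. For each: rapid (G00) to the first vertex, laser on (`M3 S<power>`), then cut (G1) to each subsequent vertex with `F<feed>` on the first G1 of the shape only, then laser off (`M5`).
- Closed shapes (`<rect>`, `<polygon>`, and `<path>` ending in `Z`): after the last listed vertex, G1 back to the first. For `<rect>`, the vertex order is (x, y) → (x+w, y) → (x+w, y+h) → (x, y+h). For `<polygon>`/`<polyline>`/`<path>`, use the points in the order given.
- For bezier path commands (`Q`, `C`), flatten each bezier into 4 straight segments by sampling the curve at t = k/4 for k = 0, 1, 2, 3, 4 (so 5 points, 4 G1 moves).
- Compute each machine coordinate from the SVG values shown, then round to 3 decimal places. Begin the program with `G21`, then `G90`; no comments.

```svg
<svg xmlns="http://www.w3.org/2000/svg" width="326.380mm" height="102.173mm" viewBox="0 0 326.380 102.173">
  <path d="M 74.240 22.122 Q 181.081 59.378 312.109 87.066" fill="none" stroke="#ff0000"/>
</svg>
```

1 u = 1 mm; y_m = 102.173 − y.

[1] `<path>` quadratic bezier, #ff0000→score S509 F2290: (74.240,80.051) → (129.172,62.021) → (187.128,45.187) → (248.107,29.549) → (312.109,15.107)

G21
G90
G00 X74.240 Y80.051
M3 S509
G1 X129.172 Y62.021 F2290
G1 X187.128 Y45.187
G1 X248.107 Y29.549
G1 X312.109 Y15.107
M5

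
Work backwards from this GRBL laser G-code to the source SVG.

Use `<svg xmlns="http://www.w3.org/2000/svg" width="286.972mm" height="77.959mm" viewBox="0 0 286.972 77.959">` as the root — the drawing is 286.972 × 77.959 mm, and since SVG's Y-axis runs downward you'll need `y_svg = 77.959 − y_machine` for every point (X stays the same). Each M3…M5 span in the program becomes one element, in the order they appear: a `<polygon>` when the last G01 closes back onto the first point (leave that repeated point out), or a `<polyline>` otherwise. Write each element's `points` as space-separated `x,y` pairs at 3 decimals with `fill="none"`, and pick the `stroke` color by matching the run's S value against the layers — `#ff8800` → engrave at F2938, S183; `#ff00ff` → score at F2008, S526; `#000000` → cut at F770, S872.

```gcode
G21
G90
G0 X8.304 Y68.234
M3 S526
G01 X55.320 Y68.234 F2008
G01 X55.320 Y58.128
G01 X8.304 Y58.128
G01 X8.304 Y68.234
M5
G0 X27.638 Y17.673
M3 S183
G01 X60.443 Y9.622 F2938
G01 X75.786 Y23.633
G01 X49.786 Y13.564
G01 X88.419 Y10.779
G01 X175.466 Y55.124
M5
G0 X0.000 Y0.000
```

y_svg = 77.959 − y_m.

[1] S526→`#ff00ff` (score); closed run; points: 8.304,9.725 55.320,9.725 55.320,19.831 8.304,19.831

[2] S183→`#ff8800` (engrave); open run; points: 27.638,60.286 60.443,68.337 75.786,54.326 49.786,64.395 88.419,67.180 175.466,22.835

<svg xmlns="http://www.w3.org/2000/svg" width="286.972mm" height="77.959mm" viewBox="0 0 286.972 77.959">
  <polygon points="8.304,9.725 55.320,9.725 55.320,19.831 8.304,19.831" fill="none" stroke="#ff00ff"/>
  <polyline points="27.638,60.286 60.443,68.337 75.786,54.326 49.786,64.395 88.419,67.180 175.466,22.835" fill="none" stroke="#ff8800"/>
</svg>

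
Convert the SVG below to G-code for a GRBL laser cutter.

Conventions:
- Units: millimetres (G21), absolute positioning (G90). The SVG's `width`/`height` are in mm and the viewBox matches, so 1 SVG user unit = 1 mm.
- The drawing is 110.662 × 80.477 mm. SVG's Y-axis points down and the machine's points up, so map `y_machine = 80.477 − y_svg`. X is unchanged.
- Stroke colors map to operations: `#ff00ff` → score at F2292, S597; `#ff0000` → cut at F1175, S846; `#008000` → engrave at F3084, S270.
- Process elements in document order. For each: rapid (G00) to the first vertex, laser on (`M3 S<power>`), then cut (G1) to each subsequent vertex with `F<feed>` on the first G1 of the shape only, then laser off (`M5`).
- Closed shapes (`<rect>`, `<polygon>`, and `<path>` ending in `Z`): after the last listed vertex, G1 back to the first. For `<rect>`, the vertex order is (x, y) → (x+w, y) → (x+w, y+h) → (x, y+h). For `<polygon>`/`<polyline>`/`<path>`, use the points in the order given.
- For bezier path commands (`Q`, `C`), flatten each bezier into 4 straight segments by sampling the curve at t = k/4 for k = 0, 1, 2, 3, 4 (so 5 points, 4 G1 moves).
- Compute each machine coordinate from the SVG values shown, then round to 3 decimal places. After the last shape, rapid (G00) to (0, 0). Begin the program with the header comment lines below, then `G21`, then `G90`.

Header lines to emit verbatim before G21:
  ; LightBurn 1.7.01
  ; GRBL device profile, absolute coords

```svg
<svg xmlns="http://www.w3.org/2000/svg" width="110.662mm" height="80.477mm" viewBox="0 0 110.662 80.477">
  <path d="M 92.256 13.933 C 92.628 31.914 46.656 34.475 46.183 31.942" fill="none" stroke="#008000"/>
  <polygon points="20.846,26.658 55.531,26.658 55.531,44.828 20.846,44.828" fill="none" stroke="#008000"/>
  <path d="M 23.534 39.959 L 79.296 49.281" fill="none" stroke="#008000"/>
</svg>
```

1 u = 1 mm; y_m = 80.477 − y.

[1] `<path>` cubic bezier, #008000→engrave S270 F3084: (92.256,66.544) → (85.281,55.788) → (69.536,49.847) → (53.634,47.752) → (46.183,48.535)

[2] `<polygon>` rectangle, #008000→engrave S270 F3084: (20.846,53.819) → (55.531,53.819) → (55.531,35.649) → (20.846,35.649) → (20.846,53.819) (closed)

[3] `<path>` line segment, #008000→engrave S270 F3084: (23.534,40.518) → (79.296,31.196)

; LightBurn 1.7.01
; GRBL device profile, absolute coords
G21
G90
G00 X92.256 Y66.544
M3 S270
G1 X85.281 Y55.788 F3084
G1 X69.536 Y49.847
G1 X53.634 Y47.752
G1 X46.183 Y48.535
M5
G00 X20.846 Y53.819
M3 S270
G1 X55.531 Y53.819 F3084
G1 X55.531 Y35.649
G1 X20.846 Y35.649
G1 X20.846 Y53.819
M5
G00 X23.534 Y40.518
M3 S270
G1 X79.296 Y31.196 F3084
M5
G00 X0.000 Y0.000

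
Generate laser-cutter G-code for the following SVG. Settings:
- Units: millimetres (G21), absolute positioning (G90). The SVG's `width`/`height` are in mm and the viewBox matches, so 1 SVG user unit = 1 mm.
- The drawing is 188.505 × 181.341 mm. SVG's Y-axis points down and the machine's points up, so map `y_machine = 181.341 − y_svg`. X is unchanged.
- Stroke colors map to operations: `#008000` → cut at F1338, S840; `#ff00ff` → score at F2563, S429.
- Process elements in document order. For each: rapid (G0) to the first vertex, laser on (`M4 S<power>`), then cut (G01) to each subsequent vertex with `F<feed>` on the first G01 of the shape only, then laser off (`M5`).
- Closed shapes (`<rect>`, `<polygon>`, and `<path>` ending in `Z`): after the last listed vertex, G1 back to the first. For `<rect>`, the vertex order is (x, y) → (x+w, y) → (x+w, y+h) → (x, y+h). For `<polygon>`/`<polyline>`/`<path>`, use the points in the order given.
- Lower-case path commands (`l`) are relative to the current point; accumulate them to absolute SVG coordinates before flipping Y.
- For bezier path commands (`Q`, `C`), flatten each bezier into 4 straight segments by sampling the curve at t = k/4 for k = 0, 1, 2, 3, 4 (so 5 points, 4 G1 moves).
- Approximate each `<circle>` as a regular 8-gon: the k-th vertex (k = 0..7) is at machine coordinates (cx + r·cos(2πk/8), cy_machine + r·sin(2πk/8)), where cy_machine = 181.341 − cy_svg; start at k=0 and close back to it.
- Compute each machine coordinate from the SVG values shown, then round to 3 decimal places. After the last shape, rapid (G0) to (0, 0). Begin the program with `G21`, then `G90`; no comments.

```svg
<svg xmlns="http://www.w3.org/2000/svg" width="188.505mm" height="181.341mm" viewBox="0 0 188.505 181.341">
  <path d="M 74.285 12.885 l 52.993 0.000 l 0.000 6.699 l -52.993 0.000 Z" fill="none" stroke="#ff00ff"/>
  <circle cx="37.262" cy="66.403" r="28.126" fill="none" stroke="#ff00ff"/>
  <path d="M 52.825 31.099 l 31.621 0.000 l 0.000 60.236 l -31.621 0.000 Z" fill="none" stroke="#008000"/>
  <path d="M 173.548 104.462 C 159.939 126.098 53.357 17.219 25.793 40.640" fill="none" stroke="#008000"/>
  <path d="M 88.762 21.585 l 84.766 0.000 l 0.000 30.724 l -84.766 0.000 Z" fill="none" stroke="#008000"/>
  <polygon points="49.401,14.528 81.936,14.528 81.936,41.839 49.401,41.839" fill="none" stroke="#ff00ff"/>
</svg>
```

Since the viewBox matches the mm dimensions, user units are millimetres directly. The only transform is the Y-flip y_m = 181.341 − y_svg.

Shape 1 is a rectangle drawn with `<path>`. Its stroke #ff00ff means score at S429, F2563. After flipping Y the toolpath is (74.285,168.456) → (127.278,168.456) → (127.278,161.757) → (74.285,161.757) → (74.285,168.456), returning to the start.

Shape 2 is a circle drawn with `<circle>`. Its stroke #ff00ff means score at S429, F2563. After flipping Y the toolpath is (65.388,114.938) → (57.150,134.826) → (37.262,143.064) → (17.374,134.826) → (9.136,114.938) → (17.374,95.050) → (37.262,86.812) → (57.150,95.050) → (65.388,114.938), returning to the start.

Shape 3 is a rectangle drawn with `<path>`. Its stroke #008000 means cut at S840, F1338. After flipping Y the toolpath is (52.825,150.242) → (84.446,150.242) → (84.446,90.006) → (52.825,90.006) → (52.825,150.242), returning to the start.

Shape 4 is a cubic bezier drawn with `<path>`. Its stroke #008000 means cut at S840, F1338. After flipping Y the toolpath is (173.548,76.879) → (148.596,81.017) → (104.904,109.459) → (58.595,137.567) → (25.793,140.701).

Shape 5 is a rectangle drawn with `<path>`. Its stroke #008000 means cut at S840, F1338. After flipping Y the toolpath is (88.762,159.756) → (173.528,159.756) → (173.528,129.032) → (88.762,129.032) → (88.762,159.756), returning to the start.

Shape 6 is a rectangle drawn with `<polygon>`. Its stroke #ff00ff means score at S429, F2563. After flipping Y the toolpath is (49.401,166.813) → (81.936,166.813) → (81.936,139.502) → (49.401,139.502) → (49.401,166.813), returning to the start.

G21
G90
G0 X74.285 Y168.456
M4 S429
G01 X127.278 Y168.456 F2563
G01 X127.278 Y161.757
G01 X74.285 Y161.757
G01 X74.285 Y168.456
M5
G0 X65.388 Y114.938
M4 S429
G01 X57.150 Y134.826 F2563
G01 X37.262 Y143.064
G01 X17.374 Y134.826
G01 X9.136 Y114.938
G01 X17.374 Y95.050
G01 X37.262 Y86.812
G01 X57.150 Y95.050
G01 X65.388 Y114.938
M5
G0 X52.825 Y150.242
M4 S840
G01 X84.446 Y150.242 F1338
G01 X84.446 Y90.006
G01 X52.825 Y90.006
G01 X52.825 Y150.242
M5
G0 X173.548 Y76.879
M4 S840
G01 X148.596 Y81.017 F1338
G01 X104.904 Y109.459
G01 X58.595 Y137.567
G01 X25.793 Y140.701
M5
G0 X88.762 Y159.756
M4 S840
G01 X173.528 Y159.756 F1338
G01 X173.528 Y129.032
G01 X88.762 Y129.032
G01 X88.762 Y159.756
M5
G0 X49.401 Y166.813
M4 S429
G01 X81.936 Y166.813 F2563
G01 X81.936 Y139.502
G01 X49.401 Y139.502
G01 X49.401 Y166.813
M5
G0 X0.000 Y0.000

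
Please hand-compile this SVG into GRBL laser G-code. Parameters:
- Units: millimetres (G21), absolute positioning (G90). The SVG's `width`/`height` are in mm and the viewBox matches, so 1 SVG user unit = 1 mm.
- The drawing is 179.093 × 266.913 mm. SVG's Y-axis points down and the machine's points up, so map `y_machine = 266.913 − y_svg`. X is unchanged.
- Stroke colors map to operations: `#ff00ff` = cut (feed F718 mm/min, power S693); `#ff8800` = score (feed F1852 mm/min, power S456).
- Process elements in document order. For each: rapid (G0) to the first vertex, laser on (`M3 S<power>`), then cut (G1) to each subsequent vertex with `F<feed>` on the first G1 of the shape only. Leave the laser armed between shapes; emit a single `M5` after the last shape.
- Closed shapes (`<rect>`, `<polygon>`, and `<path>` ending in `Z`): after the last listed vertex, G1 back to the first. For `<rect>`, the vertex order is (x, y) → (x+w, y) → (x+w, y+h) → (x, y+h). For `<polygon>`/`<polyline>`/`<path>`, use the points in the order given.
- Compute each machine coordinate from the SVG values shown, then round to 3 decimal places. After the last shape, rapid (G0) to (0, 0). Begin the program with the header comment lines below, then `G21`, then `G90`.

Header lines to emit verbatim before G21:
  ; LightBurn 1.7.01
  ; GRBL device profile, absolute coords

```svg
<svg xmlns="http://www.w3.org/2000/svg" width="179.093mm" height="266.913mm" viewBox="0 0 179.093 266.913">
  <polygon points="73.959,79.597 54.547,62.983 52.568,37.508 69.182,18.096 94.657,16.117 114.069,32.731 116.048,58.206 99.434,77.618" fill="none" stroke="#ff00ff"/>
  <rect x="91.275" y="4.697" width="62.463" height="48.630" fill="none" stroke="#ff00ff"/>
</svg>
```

viewBox `0 0 179.093 266.913` with mm width/height → 1 unit = 1 mm. Flip: y_m = 266.913 − y_svg.

**Shape 1** — `<polygon>` regular polygon, stroke `#ff00ff` → cut (S693, F718). Machine vertices: (73.959,187.316) → (54.547,203.930) → (52.568,229.405) → (69.182,248.817) → (94.657,250.796) → (114.069,234.182) → (116.048,208.707) → (99.434,189.295) → (73.959,187.316). Closed: final G1 returns to the first vertex.

**Shape 2** — `<rect>` rectangle, stroke `#ff00ff` → cut (S693, F718). Machine vertices: (91.275,262.216) → (153.738,262.216) → (153.738,213.586) → (91.275,213.586) → (91.275,262.216). Closed: final G1 returns to the first vertex.

; LightBurn 1.7.01
; GRBL device profile, absolute coords
G21
G90
G0 X73.959 Y187.316
M3 S693
G1 X54.547 Y203.930 F718
G1 X52.568 Y229.405
G1 X69.182 Y248.817
G1 X94.657 Y250.796
G1 X114.069 Y234.182
G1 X116.048 Y208.707
G1 X99.434 Y189.295
G1 X73.959 Y187.316
G0 X91.275 Y262.216
M3 S693
G1 X153.738 Y262.216 F718
G1 X153.738 Y213.586
G1 X91.275 Y213.586
G1 X91.275 Y262.216
M5
G0 X0.000 Y0.000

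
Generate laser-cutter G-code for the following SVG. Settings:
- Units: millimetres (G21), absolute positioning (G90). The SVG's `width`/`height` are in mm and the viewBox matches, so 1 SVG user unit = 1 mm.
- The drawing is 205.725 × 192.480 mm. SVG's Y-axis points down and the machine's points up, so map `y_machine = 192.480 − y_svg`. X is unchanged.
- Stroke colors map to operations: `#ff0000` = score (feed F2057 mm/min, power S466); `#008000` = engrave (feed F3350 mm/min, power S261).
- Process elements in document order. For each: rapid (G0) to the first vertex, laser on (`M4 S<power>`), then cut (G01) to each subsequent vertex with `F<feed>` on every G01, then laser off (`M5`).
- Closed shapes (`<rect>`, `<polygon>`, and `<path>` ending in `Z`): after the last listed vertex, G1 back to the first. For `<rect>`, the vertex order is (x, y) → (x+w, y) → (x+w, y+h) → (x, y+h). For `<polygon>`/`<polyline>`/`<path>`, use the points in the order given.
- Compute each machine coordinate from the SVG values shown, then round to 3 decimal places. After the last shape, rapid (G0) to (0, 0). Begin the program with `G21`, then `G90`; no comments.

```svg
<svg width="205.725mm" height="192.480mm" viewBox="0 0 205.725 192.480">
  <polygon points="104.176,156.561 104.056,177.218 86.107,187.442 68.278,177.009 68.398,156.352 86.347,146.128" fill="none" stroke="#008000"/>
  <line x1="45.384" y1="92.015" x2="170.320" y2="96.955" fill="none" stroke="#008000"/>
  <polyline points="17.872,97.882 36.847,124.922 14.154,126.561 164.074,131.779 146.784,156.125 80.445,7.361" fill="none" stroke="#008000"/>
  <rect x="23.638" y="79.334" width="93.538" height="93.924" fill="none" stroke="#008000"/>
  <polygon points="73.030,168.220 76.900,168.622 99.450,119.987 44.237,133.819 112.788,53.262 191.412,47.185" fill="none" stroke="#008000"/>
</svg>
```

G21
G90
G0 X104.176 Y35.919
M4 S261
G01 X104.056 Y15.262 F3350
G01 X86.107 Y5.038 F3350
G01 X68.278 Y15.471 F3350
G01 X68.398 Y36.128 F3350
G01 X86.347 Y46.352 F3350
G01 X104.176 Y35.919 F3350
M5
G0 X45.384 Y100.465
M4 S261
G01 X170.320 Y95.525 F3350
M5
G0 X17.872 Y94.598
M4 S261
G01 X36.847 Y67.558 F3350
G01 X14.154 Y65.919 F3350
G01 X164.074 Y60.701 F3350
G01 X146.784 Y36.355 F3350
G01 X80.445 Y185.119 F3350
M5
G0 X23.638 Y113.146
M4 S261
G01 X117.176 Y113.146 F3350
G01 X117.176 Y19.222 F3350
G01 X23.638 Y19.222 F3350
G01 X23.638 Y113.146 F3350
M5
G0 X73.030 Y24.260
M4 S261
G01 X76.900 Y23.858 F3350
G01 X99.450 Y72.493 F3350
G01 X44.237 Y58.661 F3350
G01 X112.788 Y139.218 F3350
G01 X191.412 Y145.295 F3350
G01 X73.030 Y24.260 F3350
M5
G0 X0.000 Y0.000

Since the viewBox matches the mm dimensions, user units are millimetres directly. The only transform is the Y-flip y_m = 192.480 − y_svg.

Shape 1 is a regular polygon drawn with `<polygon>`. Its stroke #008000 means engrave at S261, F3350. After flipping Y the toolpath is (104.176,35.919) → (104.056,15.262) → (86.107,5.038) → (68.278,15.471) → (68.398,36.128) → (86.347,46.352) → (104.176,35.919), returning to the start.

Shape 2 is a line segment drawn with `<line>`. Its stroke #008000 means engrave at S261, F3350. After flipping Y the toolpath is (45.384,100.465) → (170.320,95.525).

Shape 3 is a open polyline drawn with `<polyline>`. Its stroke #008000 means engrave at S261, F3350. After flipping Y the toolpath is (17.872,94.598) → (36.847,67.558) → (14.154,65.919) → (164.074,60.701) → (146.784,36.355) → (80.445,185.119).

Shape 4 is a rectangle drawn with `<rect>`. Its stroke #008000 means engrave at S261, F3350. After flipping Y the toolpath is (23.638,113.146) → (117.176,113.146) → (117.176,19.222) → (23.638,19.222) → (23.638,113.146), returning to the start.

Shape 5 is a closed polygon drawn with `<polygon>`. Its stroke #008000 means engrave at S261, F3350. After flipping Y the toolpath is (73.030,24.260) → (76.900,23.858) → (99.450,72.493) → (44.237,58.661) → (112.788,139.218) → (191.412,145.295) → (73.030,24.260), returning to the start.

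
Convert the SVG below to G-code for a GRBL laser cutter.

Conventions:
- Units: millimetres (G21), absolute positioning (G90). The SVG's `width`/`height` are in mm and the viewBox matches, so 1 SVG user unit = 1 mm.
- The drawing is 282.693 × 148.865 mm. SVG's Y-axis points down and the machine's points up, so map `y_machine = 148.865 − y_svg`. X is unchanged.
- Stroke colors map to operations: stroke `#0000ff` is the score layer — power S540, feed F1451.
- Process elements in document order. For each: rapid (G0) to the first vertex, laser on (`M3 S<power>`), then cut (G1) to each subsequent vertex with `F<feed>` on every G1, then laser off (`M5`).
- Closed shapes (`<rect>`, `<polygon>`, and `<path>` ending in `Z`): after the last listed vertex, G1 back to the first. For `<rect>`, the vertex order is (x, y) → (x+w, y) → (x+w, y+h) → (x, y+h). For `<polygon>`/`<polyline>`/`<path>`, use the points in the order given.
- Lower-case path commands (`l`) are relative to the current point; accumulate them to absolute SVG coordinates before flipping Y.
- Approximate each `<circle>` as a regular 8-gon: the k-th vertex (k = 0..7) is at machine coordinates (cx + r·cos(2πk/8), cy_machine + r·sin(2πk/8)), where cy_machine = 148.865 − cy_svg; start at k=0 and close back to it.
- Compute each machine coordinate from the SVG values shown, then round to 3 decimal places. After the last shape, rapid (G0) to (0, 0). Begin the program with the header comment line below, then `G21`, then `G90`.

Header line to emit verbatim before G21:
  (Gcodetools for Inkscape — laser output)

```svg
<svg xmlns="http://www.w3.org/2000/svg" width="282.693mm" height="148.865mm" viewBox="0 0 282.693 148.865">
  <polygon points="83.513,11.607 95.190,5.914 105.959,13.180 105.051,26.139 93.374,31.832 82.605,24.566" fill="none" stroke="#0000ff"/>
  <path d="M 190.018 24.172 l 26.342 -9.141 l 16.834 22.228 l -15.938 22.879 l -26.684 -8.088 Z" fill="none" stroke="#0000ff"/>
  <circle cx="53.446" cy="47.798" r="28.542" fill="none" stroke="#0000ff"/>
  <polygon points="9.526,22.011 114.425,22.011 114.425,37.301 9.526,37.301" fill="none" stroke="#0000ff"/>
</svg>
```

viewBox `0 0 282.693 148.865` with mm width/height → 1 unit = 1 mm. Flip: y_m = 148.865 − y_svg.

**Shape 1** — `<polygon>` regular polygon, stroke `#0000ff` → score (S540, F1451). Machine vertices: (83.513,137.258) → (95.190,142.951) → (105.959,135.685) → (105.051,122.726) → (93.374,117.033) → (82.605,124.299) → (83.513,137.258). Closed: final G1 returns to the first vertex.

**Shape 2** — `<path>` regular polygon, stroke `#0000ff` → score (S540, F1451). Machine vertices: (190.018,124.693) → (216.360,133.834) → (233.194,111.606) → (217.256,88.727) → (190.572,96.815) → (190.018,124.693). Closed: final G1 returns to the first vertex.

**Shape 3** — `<circle>` circle, stroke `#0000ff` → score (S540, F1451). Machine vertices: (81.988,101.067) → (73.628,121.249) → (53.446,129.609) → (33.264,121.249) → (24.904,101.067) → (33.264,80.885) → (53.446,72.525) → (73.628,80.885) → (81.988,101.067). Closed: final G1 returns to the first vertex.

**Shape 4** — `<polygon>` rectangle, stroke `#0000ff` → score (S540, F1451). Machine vertices: (9.526,126.854) → (114.425,126.854) → (114.425,111.564) → (9.526,111.564) → (9.526,126.854). Closed: final G1 returns to the first vertex.

(Gcodetools for Inkscape — laser output)
G21
G90
G0 X83.513 Y137.258
M3 S540
G1 X95.190 Y142.951 F1451
G1 X105.959 Y135.685 F1451
G1 X105.051 Y122.726 F1451
G1 X93.374 Y117.033 F1451
G1 X82.605 Y124.299 F1451
G1 X83.513 Y137.258 F1451
M5
G0 X190.018 Y124.693
M3 S540
G1 X216.360 Y133.834 F1451
G1 X233.194 Y111.606 F1451
G1 X217.256 Y88.727 F1451
G1 X190.572 Y96.815 F1451
G1 X190.018 Y124.693 F1451
M5
G0 X81.988 Y101.067
M3 S540
G1 X73.628 Y121.249 F1451
G1 X53.446 Y129.609 F1451
G1 X33.264 Y121.249 F1451
G1 X24.904 Y101.067 F1451
G1 X33.264 Y80.885 F1451
G1 X53.446 Y72.525 F1451
G1 X73.628 Y80.885 F1451
G1 X81.988 Y101.067 F1451
M5
G0 X9.526 Y126.854
M3 S540
G1 X114.425 Y126.854 F1451
G1 X114.425 Y111.564 F1451
G1 X9.526 Y111.564 F1451
G1 X9.526 Y126.854 F1451
M5
G0 X0.000 Y0.000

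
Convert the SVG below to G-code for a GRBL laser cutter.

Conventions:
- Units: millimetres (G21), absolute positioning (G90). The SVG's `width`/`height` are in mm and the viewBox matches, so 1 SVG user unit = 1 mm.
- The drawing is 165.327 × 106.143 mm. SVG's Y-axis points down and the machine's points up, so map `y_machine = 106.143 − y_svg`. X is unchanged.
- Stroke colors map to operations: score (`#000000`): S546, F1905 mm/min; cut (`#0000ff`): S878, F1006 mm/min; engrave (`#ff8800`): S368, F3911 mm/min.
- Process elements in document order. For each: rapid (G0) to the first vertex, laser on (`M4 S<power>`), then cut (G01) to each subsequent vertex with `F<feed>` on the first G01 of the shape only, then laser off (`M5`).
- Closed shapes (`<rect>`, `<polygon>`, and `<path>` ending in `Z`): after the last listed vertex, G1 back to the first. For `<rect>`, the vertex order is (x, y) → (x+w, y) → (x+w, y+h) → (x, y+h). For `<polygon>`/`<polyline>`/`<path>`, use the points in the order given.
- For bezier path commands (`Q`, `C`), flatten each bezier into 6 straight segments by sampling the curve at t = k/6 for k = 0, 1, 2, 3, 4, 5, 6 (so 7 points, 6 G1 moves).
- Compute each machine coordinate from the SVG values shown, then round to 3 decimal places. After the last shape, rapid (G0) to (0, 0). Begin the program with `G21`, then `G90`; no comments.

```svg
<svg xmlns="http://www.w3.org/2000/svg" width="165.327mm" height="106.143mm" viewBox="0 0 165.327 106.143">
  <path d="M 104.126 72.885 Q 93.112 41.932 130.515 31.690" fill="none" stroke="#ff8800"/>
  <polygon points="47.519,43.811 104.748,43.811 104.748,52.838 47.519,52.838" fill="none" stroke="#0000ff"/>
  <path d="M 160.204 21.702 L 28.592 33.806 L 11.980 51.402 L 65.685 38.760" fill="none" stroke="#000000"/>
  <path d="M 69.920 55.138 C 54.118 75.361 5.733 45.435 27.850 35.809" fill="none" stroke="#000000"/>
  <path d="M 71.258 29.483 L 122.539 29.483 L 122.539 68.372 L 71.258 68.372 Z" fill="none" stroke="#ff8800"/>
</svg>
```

viewBox `0 0 165.327 106.143` with mm width/height → 1 unit = 1 mm. Flip: y_m = 106.143 − y_svg.

**Shape 1** — `<path>` quadratic bezier, stroke `#ff8800` → engrave (S368, F3911). Control points (SVG): P0=(104.126,72.885), P1=(93.112,41.932), P2=(130.515,31.690); sampled at t=k/6. Machine vertices: (104.126,33.258) → (101.800,43.000) → (102.163,51.592) → (105.216,59.033) → (110.959,65.324) → (119.392,70.464) → (130.515,74.453). Open path.

**Shape 2** — `<polygon>` rectangle, stroke `#0000ff` → cut (S878, F1006). Machine vertices: (47.519,62.332) → (104.748,62.332) → (104.748,53.305) → (47.519,53.305) → (47.519,62.332). Closed: final G1 returns to the first vertex.

**Shape 3** — `<path>` open polyline, stroke `#000000` → score (S546, F1905). Machine vertices: (160.204,84.441) → (28.592,72.337) → (11.980,54.741) → (65.685,67.383). Open path.

**Shape 4** — `<path>` cubic bezier, stroke `#000000` → score (S546, F1905). Control points (SVG): P0=(69.920,55.138), P1=(54.118,75.361), P2=(5.733,45.435), P3=(27.850,35.809); sampled at t=k/6. Machine vertices: (69.920,51.005) → (59.781,44.746) → (47.075,44.889) → (34.665,49.476) → (25.416,56.551) → (22.189,64.155) → (27.850,70.334). Open path.

**Shape 5** — `<path>` rectangle, stroke `#ff8800` → engrave (S368, F3911). Machine vertices: (71.258,76.660) → (122.539,76.660) → (122.539,37.771) → (71.258,37.771) → (71.258,76.660). Closed: final G1 returns to the first vertex.

G21
G90
G0 X104.126 Y33.258
M4 S368
G01 X101.800 Y43.000 F3911
G01 X102.163 Y51.592
G01 X105.216 Y59.033
G01 X110.959 Y65.324
G01 X119.392 Y70.464
G01 X130.515 Y74.453
M5
G0 X47.519 Y62.332
M4 S878
G01 X104.748 Y62.332 F1006
G01 X104.748 Y53.305
G01 X47.519 Y53.305
G01 X47.519 Y62.332
M5
G0 X160.204 Y84.441
M4 S546
G01 X28.592 Y72.337 F1905
G01 X11.980 Y54.741
G01 X65.685 Y67.383
M5
G0 X69.920 Y51.005
M4 S546
G01 X59.781 Y44.746 F1905
G01 X47.075 Y44.889
G01 X34.665 Y49.476
G01 X25.416 Y56.551
G01 X22.189 Y64.155
G01 X27.850 Y70.334
M5
G0 X71.258 Y76.660
M4 S368
G01 X122.539 Y76.660 F3911
G01 X122.539 Y37.771
G01 X71.258 Y37.771
G01 X71.258 Y76.660
M5
G0 X0.000 Y0.000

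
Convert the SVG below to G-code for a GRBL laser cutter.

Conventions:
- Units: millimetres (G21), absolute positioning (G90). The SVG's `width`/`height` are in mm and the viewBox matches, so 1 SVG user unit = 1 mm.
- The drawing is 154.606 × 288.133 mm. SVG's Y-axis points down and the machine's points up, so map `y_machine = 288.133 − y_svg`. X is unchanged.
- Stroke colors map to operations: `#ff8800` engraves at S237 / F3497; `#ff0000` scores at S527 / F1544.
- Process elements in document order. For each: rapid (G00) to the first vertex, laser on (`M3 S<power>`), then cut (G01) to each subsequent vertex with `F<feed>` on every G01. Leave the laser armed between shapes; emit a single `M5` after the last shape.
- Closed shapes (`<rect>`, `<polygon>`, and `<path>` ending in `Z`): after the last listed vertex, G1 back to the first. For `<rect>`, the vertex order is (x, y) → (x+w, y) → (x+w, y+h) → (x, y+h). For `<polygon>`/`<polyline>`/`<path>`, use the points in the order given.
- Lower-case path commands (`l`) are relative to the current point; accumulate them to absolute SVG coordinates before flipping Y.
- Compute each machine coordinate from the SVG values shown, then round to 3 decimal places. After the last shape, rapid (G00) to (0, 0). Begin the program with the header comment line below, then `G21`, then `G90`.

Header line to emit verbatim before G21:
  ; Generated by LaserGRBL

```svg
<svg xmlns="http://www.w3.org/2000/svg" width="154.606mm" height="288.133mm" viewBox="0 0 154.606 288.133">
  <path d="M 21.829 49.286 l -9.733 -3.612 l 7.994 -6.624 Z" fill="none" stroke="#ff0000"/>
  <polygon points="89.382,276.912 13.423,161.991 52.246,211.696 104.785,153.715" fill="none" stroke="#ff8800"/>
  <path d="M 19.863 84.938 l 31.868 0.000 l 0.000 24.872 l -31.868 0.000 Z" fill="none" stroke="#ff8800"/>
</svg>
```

Since the viewBox matches the mm dimensions, user units are millimetres directly. The only transform is the Y-flip y_m = 288.133 − y_svg.

Shape 1 is a regular polygon drawn with `<path>`. Its stroke #ff0000 means score at S527, F1544. After flipping Y the toolpath is (21.829,238.847) → (12.096,242.459) → (20.090,249.083) → (21.829,238.847), returning to the start.

Shape 2 is a closed polygon drawn with `<polygon>`. Its stroke #ff8800 means engrave at S237, F3497. After flipping Y the toolpath is (89.382,11.221) → (13.423,126.142) → (52.246,76.437) → (104.785,134.418) → (89.382,11.221), returning to the start.

Shape 3 is a rectangle drawn with `<path>`. Its stroke #ff8800 means engrave at S237, F3497. After flipping Y the toolpath is (19.863,203.195) → (51.731,203.195) → (51.731,178.323) → (19.863,178.323) → (19.863,203.195), returning to the start.

; Generated by LaserGRBL
G21
G90
G00 X21.829 Y238.847
M3 S527
G01 X12.096 Y242.459 F1544
G01 X20.090 Y249.083 F1544
G01 X21.829 Y238.847 F1544
G00 X89.382 Y11.221
M3 S237
G01 X13.423 Y126.142 F3497
G01 X52.246 Y76.437 F3497
G01 X104.785 Y134.418 F3497
G01 X89.382 Y11.221 F3497
G00 X19.863 Y203.195
M3 S237
G01 X51.731 Y203.195 F3497
G01 X51.731 Y178.323 F3497
G01 X19.863 Y178.323 F3497
G01 X19.863 Y203.195 F3497
M5
G00 X0.000 Y0.000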